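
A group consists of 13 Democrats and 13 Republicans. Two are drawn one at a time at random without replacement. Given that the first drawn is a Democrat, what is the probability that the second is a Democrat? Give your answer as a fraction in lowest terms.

12/25

After removing one Democrat, 25 remain: 12 Democrats and 13 Republicans.
So the probability the next is a Democrat is 12/25.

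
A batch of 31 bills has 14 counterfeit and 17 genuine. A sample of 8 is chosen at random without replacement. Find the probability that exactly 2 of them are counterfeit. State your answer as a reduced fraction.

Total number of selections: C(31,8) = 7888725.
Selections with exactly 2 counterfeit: choose 2 of the 14 counterfeit and 6 of the 17 genuine, C(14,2)·C(17,6) = 91·12376 = 1126216.
Probability = 1126216/7888725 = 86632/606825.

86632/606825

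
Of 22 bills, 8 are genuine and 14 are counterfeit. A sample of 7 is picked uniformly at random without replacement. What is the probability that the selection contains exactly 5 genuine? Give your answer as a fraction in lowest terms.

There are C(22,7) = 170544 ways to choose 7 from 22.
Selections with exactly 5 genuine: choose 5 of the 8 genuine and 2 of the 14 counterfeit, C(8,5)·C(14,2) = 56·91 = 5096.
Probability = 5096/170544 = 637/21318.

637/21318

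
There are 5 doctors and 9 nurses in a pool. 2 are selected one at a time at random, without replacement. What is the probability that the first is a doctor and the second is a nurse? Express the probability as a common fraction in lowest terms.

Multiply the conditional probabilities at each draw: 5/14 · 9/13 = 45/182.

45/182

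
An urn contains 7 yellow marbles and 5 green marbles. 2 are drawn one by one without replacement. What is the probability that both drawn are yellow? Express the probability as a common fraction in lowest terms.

Multiply the conditional probabilities at each draw: 7/12 · 6/11 = 42/132 = 7/22.

7/22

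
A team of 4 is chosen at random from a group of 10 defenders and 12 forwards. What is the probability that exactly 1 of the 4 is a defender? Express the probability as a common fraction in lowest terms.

40/133

Total number of selections: C(22,4) = 7315.
Selections with exactly 1 defender: choose 1 of the 10 defenders and 3 of the 12 forwards, C(10,1)·C(12,3) = 10·220 = 2200.
Probability = 2200/7315 = 40/133.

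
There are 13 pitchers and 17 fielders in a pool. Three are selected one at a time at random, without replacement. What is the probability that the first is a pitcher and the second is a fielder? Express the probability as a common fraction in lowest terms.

221/870

Multiply the conditional probabilities at each draw: 13/30 · 17/29 = 221/870.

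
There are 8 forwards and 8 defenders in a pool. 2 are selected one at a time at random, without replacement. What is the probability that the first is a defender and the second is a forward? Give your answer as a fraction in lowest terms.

Multiply the conditional probabilities at each draw: 8/16 · 8/15 = 64/240 = 4/15.

4/15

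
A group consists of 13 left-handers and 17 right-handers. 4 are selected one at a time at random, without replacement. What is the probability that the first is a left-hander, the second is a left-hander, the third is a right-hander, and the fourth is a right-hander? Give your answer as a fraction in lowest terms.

1768/27405

Multiply the conditional probabilities at each draw: 13/30 · 12/29 · 17/28 · 16/27 = 42432/657720 = 1768/27405.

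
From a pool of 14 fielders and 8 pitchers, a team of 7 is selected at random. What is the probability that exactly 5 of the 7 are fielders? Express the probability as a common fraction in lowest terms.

637/1938

The sample space is all 7-subsets of the 22: C(22,7) = 170544.
Selections with exactly 5 fielders: choose 5 of the 14 fielders and 2 of the 8 pitchers, C(14,5)·C(8,2) = 2002·28 = 56056.
Probability = 56056/170544 = 637/1938.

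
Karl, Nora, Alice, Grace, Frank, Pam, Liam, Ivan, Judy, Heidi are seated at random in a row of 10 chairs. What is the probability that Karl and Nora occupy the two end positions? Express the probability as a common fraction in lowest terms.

1/45

There are 10! = 3628800 arrangements.
Place Karl and Nora at the ends in 2 ways, arrange the remaining 8 in 8! = 40320 ways: 2·40320 = 80640.
Probability = 80640/3628800 = 1/45.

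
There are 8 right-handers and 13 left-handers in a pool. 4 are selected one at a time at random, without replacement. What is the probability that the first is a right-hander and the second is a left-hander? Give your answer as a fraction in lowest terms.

Multiply the conditional probabilities at each draw: 8/21 · 13/20 = 104/420 = 26/105.

26/105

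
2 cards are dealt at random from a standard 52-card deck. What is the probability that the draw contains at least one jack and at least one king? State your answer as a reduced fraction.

8/663

There are C(52,2) = 1326 possible draws.
By inclusion-exclusion on the complements, draws missing all jacks or all kings: C(48,2) + C(48,2) − C(44,2) = 1128 + 1128 − 946 = 1310.
So draws with at least one of each: 1326 − 1310 = 16, probability 16/1326 = 8/663.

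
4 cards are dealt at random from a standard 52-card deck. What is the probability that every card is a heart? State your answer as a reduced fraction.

There are C(52,4) = 270725 possible 4-card hands.
Hands that are all hearts: C(13,4) = 715.
Probability = 715/270725 = 11/4165.

11/4165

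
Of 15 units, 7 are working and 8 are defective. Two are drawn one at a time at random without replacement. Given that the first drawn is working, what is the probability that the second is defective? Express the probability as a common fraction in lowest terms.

After removing one working, 14 remain: 6 working and 8 defective.
So the probability the next is defective is 8/14 = 4/7.

4/7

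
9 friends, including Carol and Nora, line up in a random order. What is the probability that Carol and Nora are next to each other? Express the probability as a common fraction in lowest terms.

There are 9! = 362880 arrangements.
Treat Carol and Nora as a block: 8! arrangements of the blocks × 2 orders within the block = 2·40320 = 80640.
Probability = 80640/362880 = 2/9.

2/9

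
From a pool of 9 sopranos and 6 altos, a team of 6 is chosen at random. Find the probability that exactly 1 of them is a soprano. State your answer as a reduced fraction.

54/5005

There are C(15,6) = 5005 ways to choose 6 from 15.
Selections with exactly 1 soprano: choose 1 of the 9 sopranos and 5 of the 6 altos, C(9,1)·C(6,5) = 9·6 = 54.
Probability = 54/5005.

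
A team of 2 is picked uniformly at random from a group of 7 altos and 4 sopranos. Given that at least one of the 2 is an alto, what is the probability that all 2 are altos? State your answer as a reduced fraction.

3/7

Work in counts. Selections with at least one alto: C(11,2) − C(4,2) = 55 − 6 = 49.
Of those, selections where all 2 are altos: C(7,2) = 21.
Conditional probability = 21/49 = 3/7.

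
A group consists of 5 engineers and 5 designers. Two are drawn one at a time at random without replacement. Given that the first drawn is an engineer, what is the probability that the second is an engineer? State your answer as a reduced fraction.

After removing one engineer, 9 remain: 4 engineers and 5 designers.
So the probability the next is an engineer is 4/9.

4/9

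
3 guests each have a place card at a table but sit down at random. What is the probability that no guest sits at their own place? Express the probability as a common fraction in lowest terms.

1/3

There are 3! = 6 seatings.
By inclusion-exclusion, seatings with no fixed points: C(3,0)·3! − C(3,1)·2! + C(3,2)·1! − C(3,3)·0! = 2.
Probability = 2/6 = 1/3.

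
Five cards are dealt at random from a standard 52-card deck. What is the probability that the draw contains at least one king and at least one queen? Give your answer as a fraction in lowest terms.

There are C(52,5) = 2598960 possible draws.
By inclusion-exclusion on the complements, draws missing all kings or all queens: C(48,5) + C(48,5) − C(44,5) = 1712304 + 1712304 − 1086008 = 2338600.
So draws with at least one of each: 2598960 − 2338600 = 260360, probability 260360/2598960 = 6509/64974.

6509/64974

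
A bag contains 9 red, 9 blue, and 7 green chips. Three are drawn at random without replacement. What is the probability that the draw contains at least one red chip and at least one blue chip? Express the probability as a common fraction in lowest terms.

There are C(25,3) = 2300 possible draws.
By inclusion-exclusion on the complements, draws missing all red or all blue: C(16,3) + C(16,3) − C(7,3) = 560 + 560 − 35 = 1085.
So draws with at least one of each: 2300 − 1085 = 1215, probability 1215/2300 = 243/460.

243/460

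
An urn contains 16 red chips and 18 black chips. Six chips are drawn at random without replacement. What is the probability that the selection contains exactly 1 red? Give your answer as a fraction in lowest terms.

Total number of selections: C(34,6) = 1344904.
Selections with exactly 1 red: choose 1 of the 16 red and 5 of the 18 black, C(16,1)·C(18,5) = 16·8568 = 137088.
Probability = 137088/1344904 = 1008/9889.

1008/9889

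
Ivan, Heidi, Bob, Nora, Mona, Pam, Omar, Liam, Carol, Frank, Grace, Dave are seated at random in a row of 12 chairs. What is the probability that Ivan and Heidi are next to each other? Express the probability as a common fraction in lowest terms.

1/6

There are 12! = 479001600 arrangements.
Treat Ivan and Heidi as a block: 11! arrangements of the blocks × 2 orders within the block = 2·39916800 = 79833600.
Probability = 79833600/479001600 = 1/6.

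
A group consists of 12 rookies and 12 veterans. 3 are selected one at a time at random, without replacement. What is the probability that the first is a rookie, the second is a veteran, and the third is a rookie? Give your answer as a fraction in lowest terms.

3/23

Multiply the conditional probabilities at each draw: 12/24 · 12/23 · 11/22 = 1584/12144 = 3/23.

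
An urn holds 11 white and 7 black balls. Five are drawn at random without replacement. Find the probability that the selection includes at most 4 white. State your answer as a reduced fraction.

There are C(18,5) = 8568 ways to choose the 5.
The complement is exactly 5 white: C(11,5)·C(7,0) = 462.
Probability = 1 − 462/8568 = 8106/8568 = 193/204.

193/204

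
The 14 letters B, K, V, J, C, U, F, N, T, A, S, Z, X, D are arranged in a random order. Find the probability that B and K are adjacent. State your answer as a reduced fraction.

1/7

There are 14! = 87178291200 arrangements.
Treat B and K as a block: 13! arrangements of the blocks × 2 orders within the block = 2·6227020800 = 12454041600.
Probability = 12454041600/87178291200 = 1/7.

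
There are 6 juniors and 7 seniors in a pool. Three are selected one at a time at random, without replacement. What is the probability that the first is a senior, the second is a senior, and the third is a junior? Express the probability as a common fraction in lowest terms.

Multiply the conditional probabilities at each draw: 7/13 · 6/12 · 6/11 = 252/1716 = 21/143.

21/143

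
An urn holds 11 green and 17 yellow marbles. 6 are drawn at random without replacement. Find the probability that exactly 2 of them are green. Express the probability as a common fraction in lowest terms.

There are C(28,6) = 376740 ways to choose 6 from 28.
Selections with exactly 2 green: choose 2 of the 11 green and 4 of the 17 yellow, C(11,2)·C(17,4) = 55·2380 = 130900.
Probability = 130900/376740 = 935/2691.

935/2691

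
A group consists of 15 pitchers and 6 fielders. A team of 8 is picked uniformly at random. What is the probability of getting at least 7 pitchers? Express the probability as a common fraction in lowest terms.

143/646

Total selections: C(21,8) = 203490.
Favorable selections (at least 7 pitchers): C(15,7)·C(6,1) + C(15,8)·C(6,0) = 38610 + 6435 = 45045.
Probability = 45045/203490 = 143/646.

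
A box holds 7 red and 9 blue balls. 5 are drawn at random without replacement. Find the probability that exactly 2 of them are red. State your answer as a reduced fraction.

Total number of selections: C(16,5) = 4368.
Selections with exactly 2 red: choose 2 of the 7 red and 3 of the 9 blue, C(7,2)·C(9,3) = 21·84 = 1764.
Probability = 1764/4368 = 21/52.

21/52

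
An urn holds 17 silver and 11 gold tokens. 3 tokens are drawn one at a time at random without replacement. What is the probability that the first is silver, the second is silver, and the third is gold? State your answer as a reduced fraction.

374/2457

Multiply the conditional probabilities at each draw: 17/28 · 16/27 · 11/26 = 2992/19656 = 374/2457.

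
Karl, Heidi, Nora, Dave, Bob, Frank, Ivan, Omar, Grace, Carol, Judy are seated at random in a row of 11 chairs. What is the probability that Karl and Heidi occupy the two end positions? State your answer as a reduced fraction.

There are 11! = 39916800 arrangements.
Place Karl and Heidi at the ends in 2 ways, arrange the remaining 9 in 9! = 362880 ways: 2·362880 = 725760.
Probability = 725760/39916800 = 1/55.

1/55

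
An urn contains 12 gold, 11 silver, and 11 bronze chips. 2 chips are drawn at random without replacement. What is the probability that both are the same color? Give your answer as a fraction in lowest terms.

16/51

There are C(34,2) = 561 ways to draw 2 chips.
All same color: C(12,2) + C(11,2) + C(11,2) = 66 + 55 + 55 = 176.
Probability = 176/561 = 16/51.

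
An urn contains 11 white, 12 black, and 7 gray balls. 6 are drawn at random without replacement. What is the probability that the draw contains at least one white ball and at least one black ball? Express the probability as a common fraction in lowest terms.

78298/84825

There are C(30,6) = 593775 possible draws.
By inclusion-exclusion on the complements, draws missing all white or all black: C(19,6) + C(18,6) − C(7,6) = 27132 + 18564 − 7 = 45689.
So draws with at least one of each: 593775 − 45689 = 548086, probability 548086/593775 = 78298/84825.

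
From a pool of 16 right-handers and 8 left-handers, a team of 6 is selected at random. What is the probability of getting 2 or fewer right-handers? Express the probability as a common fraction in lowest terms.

333/4807

There are C(24,6) = 134596 ways to choose the 6.
Favorable selections (2 or fewer right-handers): C(16,0)·C(8,6) + C(16,1)·C(8,5) + C(16,2)·C(8,4) = 28 + 896 + 8400 = 9324.
Probability = 9324/134596 = 333/4807.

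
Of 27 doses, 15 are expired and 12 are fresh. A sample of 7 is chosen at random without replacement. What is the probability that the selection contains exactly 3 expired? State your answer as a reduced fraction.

35/138

Total number of selections: C(27,7) = 888030.
Selections with exactly 3 expired: choose 3 of the 15 expired and 4 of the 12 fresh, C(15,3)·C(12,4) = 455·495 = 225225.
Probability = 225225/888030 = 35/138.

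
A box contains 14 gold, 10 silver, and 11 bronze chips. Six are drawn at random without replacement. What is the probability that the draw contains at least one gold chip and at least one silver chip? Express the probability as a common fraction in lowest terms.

99447/115940

There are C(35,6) = 1623160 possible draws.
By inclusion-exclusion on the complements, draws missing all gold or all silver: C(21,6) + C(25,6) − C(11,6) = 54264 + 177100 − 462 = 230902.
So draws with at least one of each: 1623160 − 230902 = 1392258, probability 1392258/1623160 = 99447/115940.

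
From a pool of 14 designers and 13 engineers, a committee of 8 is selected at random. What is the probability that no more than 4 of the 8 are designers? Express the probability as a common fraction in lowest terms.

There are C(27,8) = 2220075 ways to choose the 8.
Count the complement (more than 4 designers): C(14,5)·C(13,3) + C(14,6)·C(13,2) + C(14,7)·C(13,1) + C(14,8)·C(13,0) = 572572 + 234234 + 44616 + 3003 = 854425.
Probability = 1 − 854425/2220075 = 1365650/2220075 = 382/621.

382/621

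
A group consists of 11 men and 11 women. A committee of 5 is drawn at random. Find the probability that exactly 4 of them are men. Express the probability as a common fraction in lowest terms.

Total number of selections: C(22,5) = 26334.
Selections with exactly 4 men: choose 4 of the 11 men and 1 of the 11 women, C(11,4)·C(11,1) = 330·11 = 3630.
Probability = 3630/26334 = 55/399.

55/399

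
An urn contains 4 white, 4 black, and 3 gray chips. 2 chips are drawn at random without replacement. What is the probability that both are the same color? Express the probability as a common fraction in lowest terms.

There are C(11,2) = 55 ways to draw 2 chips.
All same color: C(4,2) + C(4,2) + C(3,2) = 6 + 6 + 3 = 15.
Probability = 15/55 = 3/11.

3/11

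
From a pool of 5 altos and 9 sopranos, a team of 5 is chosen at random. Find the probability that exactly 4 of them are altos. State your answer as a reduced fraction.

There are C(14,5) = 2002 ways to choose 5 from 14.
Selections with exactly 4 altos: choose 4 of the 5 altos and 1 of the 9 sopranos, C(5,4)·C(9,1) = 5·9 = 45.
Probability = 45/2002.

45/2002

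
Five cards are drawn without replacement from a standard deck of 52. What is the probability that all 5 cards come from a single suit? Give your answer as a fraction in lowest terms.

There are C(52,5) = 2598960 possible 5-card hands.
Hands of one suit: 4 suits × C(13,5) = 4·1287 = 5148.
Probability = 5148/2598960 = 33/16660.

33/16660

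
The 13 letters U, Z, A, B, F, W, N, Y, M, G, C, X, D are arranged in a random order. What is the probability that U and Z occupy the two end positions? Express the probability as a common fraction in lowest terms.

1/78

There are 13! = 6227020800 arrangements.
Place U and Z at the ends in 2 ways, arrange the remaining 11 in 11! = 39916800 ways: 2·39916800 = 79833600.
Probability = 79833600/6227020800 = 1/78.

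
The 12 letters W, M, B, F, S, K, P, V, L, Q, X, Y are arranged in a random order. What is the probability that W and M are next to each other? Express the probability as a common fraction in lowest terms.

1/6

There are 12! = 479001600 arrangements.
Treat W and M as a block: 11! arrangements of the blocks × 2 orders within the block = 2·39916800 = 79833600.
Probability = 79833600/479001600 = 1/6.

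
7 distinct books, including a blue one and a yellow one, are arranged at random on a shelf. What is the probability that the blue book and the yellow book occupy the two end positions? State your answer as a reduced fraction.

1/21

There are 7! = 5040 arrangements.
Place the blue book and the yellow book at the ends in 2 ways, arrange the remaining 5 in 5! = 120 ways: 2·120 = 240.
Probability = 240/5040 = 1/21.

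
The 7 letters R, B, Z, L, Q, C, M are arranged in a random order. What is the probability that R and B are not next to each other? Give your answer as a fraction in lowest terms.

5/7

There are 7! = 5040 arrangements.
Arrangements with R and B adjacent: 2·6! = 1440.
So not adjacent: 5040 − 1440 = 3600, probability 3600/5040 = 5/7.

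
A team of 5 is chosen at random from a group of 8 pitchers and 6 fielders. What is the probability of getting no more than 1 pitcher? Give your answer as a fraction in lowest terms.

There are C(14,5) = 2002 ways to choose the 5.
Favorable selections (no more than 1 pitcher): C(8,0)·C(6,5) + C(8,1)·C(6,4) = 6 + 120 = 126.
Probability = 126/2002 = 9/143.

9/143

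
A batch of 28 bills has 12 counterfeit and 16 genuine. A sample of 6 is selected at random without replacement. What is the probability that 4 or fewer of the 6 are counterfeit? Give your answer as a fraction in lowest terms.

Total selections: C(28,6) = 376740.
Count the complement (more than 4 counterfeit): C(12,5)·C(16,1) + C(12,6)·C(16,0) = 12672 + 924 = 13596.
Probability = 1 − 13596/376740 = 363144/376740 = 30262/31395.

30262/31395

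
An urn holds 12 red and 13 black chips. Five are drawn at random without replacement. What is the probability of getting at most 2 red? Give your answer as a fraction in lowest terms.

871/1610

There are C(25,5) = 53130 ways to choose the 5.
Favorable selections (at most 2 red): C(12,0)·C(13,5) + C(12,1)·C(13,4) + C(12,2)·C(13,3) = 1287 + 8580 + 18876 = 28743.
Probability = 28743/53130 = 871/1610.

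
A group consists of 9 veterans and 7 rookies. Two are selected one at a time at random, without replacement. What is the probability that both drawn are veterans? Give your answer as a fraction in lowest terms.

3/10

Multiply the conditional probabilities at each draw: 9/16 · 8/15 = 72/240 = 3/10.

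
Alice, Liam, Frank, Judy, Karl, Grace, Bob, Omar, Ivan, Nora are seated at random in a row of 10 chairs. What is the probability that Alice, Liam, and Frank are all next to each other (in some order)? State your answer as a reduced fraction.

There are 10! = 3628800 arrangements.
Treat the three as one block: 8! placements × 3! orders within the block = 40320·6 = 241920.
Probability = 241920/3628800 = 1/15.

1/15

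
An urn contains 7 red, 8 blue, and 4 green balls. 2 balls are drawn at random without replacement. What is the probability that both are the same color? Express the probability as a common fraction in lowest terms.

55/171

There are C(19,2) = 171 ways to draw 2 balls.
All same color: C(7,2) + C(8,2) + C(4,2) = 21 + 28 + 6 = 55.
Probability = 55/171.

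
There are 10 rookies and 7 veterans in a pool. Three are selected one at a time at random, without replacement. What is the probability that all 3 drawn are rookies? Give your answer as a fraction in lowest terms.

Multiply the conditional probabilities at each draw: 10/17 · 9/16 · 8/15 = 720/4080 = 3/17.

3/17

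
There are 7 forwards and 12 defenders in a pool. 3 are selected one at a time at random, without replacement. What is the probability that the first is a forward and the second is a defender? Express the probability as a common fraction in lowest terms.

14/57

Multiply the conditional probabilities at each draw: 7/19 · 12/18 = 84/342 = 14/57.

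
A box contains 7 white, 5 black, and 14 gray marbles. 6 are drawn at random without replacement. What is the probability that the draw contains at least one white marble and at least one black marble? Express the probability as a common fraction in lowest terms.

21691/32890

There are C(26,6) = 230230 possible draws.
By inclusion-exclusion on the complements, draws missing all white or all black: C(19,6) + C(21,6) − C(14,6) = 27132 + 54264 − 3003 = 78393.
So draws with at least one of each: 230230 − 78393 = 151837, probability 151837/230230 = 21691/32890.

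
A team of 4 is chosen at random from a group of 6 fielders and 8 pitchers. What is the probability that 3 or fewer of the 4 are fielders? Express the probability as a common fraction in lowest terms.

986/1001

There are C(14,4) = 1001 ways to choose the 4.
The complement is exactly 4 fielders: C(6,4)·C(8,0) = 15.
Probability = 1 − 15/1001 = 986/1001.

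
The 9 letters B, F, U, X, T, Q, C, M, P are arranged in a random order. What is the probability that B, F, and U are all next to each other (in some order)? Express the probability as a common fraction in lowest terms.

1/12

There are 9! = 362880 arrangements.
Treat the three as one block: 7! placements × 3! orders within the block = 5040·6 = 30240.
Probability = 30240/362880 = 1/12.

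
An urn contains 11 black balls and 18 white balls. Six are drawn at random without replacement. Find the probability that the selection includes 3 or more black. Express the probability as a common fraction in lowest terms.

Total selections: C(29,6) = 475020.
Count the complement (fewer than 3 black): C(11,0)·C(18,6) + C(11,1)·C(18,5) + C(11,2)·C(18,4) = 18564 + 94248 + 168300 = 281112.
Probability = 1 − 281112/475020 = 193908/475020 = 1243/3045.

1243/3045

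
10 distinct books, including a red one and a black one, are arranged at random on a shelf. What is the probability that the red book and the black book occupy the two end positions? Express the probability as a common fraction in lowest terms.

There are 10! = 3628800 arrangements.
Place the red book and the black book at the ends in 2 ways, arrange the remaining 8 in 8! = 40320 ways: 2·40320 = 80640.
Probability = 80640/3628800 = 1/45.

1/45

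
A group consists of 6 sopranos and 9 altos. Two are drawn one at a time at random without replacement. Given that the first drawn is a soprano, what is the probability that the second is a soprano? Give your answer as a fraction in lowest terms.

After removing one soprano, 14 remain: 5 sopranos and 9 altos.
So the probability the next is a soprano is 5/14.

5/14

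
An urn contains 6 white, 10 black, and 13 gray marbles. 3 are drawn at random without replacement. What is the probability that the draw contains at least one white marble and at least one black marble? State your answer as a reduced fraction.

There are C(29,3) = 3654 possible draws.
By inclusion-exclusion on the complements, draws missing all white or all black: C(23,3) + C(19,3) − C(13,3) = 1771 + 969 − 286 = 2454.
So draws with at least one of each: 3654 − 2454 = 1200, probability 1200/3654 = 200/609.

200/609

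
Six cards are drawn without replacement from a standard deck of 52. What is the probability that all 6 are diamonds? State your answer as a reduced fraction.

There are C(52,6) = 20358520 possible 6-card hands.
Hands that are all diamonds: C(13,6) = 1716.
Probability = 1716/20358520 = 33/391510.

33/391510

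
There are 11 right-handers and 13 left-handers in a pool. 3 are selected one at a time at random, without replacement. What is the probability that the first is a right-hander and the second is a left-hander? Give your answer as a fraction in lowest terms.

143/552

Multiply the conditional probabilities at each draw: 11/24 · 13/23 = 143/552.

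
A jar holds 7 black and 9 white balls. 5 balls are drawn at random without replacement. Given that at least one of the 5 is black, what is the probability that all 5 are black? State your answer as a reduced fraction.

Work in counts. Selections with at least one black: C(16,5) − C(9,5) = 4368 − 126 = 4242.
Of those, selections where all 5 are black: C(7,5) = 21.
Conditional probability = 21/4242 = 1/202.

1/202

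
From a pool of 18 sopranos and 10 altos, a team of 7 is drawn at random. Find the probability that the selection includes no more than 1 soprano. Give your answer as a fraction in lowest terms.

Total selections: C(28,7) = 1184040.
Favorable selections (no more than 1 soprano): C(18,0)·C(10,7) + C(18,1)·C(10,6) = 120 + 3780 = 3900.
Probability = 3900/1184040 = 5/1518.

5/1518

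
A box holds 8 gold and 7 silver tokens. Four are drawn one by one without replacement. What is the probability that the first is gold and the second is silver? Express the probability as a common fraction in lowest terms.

Multiply the conditional probabilities at each draw: 8/15 · 7/14 = 56/210 = 4/15.

4/15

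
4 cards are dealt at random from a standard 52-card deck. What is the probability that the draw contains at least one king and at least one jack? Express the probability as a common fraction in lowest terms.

There are C(52,4) = 270725 possible draws.
By inclusion-exclusion on the complements, draws missing all kings or all jacks: C(48,4) + C(48,4) − C(44,4) = 194580 + 194580 − 135751 = 253409.
So draws with at least one of each: 270725 − 253409 = 17316, probability 17316/270725 = 1332/20825.

1332/20825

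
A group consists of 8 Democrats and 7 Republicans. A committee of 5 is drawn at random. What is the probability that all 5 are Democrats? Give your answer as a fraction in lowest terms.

8/429

There are C(15,5) = 3003 possible selections.
Selections with all Democrats: C(8,5) = 56.
Probability = 56/3003 = 8/429.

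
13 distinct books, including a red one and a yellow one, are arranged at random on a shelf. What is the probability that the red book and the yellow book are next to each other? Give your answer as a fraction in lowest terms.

There are 13! = 6227020800 arrangements.
Treat the red book and the yellow book as a block: 12! arrangements of the blocks × 2 orders within the block = 2·479001600 = 958003200.
Probability = 958003200/6227020800 = 2/13.

2/13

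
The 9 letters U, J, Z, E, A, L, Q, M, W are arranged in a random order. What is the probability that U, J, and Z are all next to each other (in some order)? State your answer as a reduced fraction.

There are 9! = 362880 arrangements.
Treat the three as one block: 7! placements × 3! orders within the block = 5040·6 = 30240.
Probability = 30240/362880 = 1/12.

1/12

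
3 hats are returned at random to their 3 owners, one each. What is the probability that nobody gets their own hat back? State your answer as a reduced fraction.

1/3

There are 3! = 6 assignments.
By inclusion-exclusion, assignments with no fixed points: C(3,0)·3! − C(3,1)·2! + C(3,2)·1! − C(3,3)·0! = 2.
Probability = 2/6 = 1/3.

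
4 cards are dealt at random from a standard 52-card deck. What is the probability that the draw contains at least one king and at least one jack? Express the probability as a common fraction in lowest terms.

1332/20825

There are C(52,4) = 270725 possible draws.
By inclusion-exclusion on the complements, draws missing all kings or all jacks: C(48,4) + C(48,4) − C(44,4) = 194580 + 194580 − 135751 = 253409.
So draws with at least one of each: 270725 − 253409 = 17316, probability 17316/270725 = 1332/20825.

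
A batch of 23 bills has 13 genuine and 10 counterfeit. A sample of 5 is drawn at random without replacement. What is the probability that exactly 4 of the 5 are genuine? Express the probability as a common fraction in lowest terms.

The sample space is all 5-subsets of the 23: C(23,5) = 33649.
Selections with exactly 4 genuine: choose 4 of the 13 genuine and 1 of the 10 counterfeit, C(13,4)·C(10,1) = 715·10 = 7150.
Probability = 7150/33649 = 650/3059.

650/3059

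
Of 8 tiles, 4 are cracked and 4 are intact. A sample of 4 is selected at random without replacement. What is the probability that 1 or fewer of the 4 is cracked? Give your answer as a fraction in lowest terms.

Total selections: C(8,4) = 70.
Favorable selections (1 or fewer cracked): C(4,0)·C(4,4) + C(4,1)·C(4,3) = 1 + 16 = 17.
Probability = 17/70.

17/70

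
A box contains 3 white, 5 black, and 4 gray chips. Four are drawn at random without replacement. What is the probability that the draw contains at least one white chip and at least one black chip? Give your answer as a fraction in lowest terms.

There are C(12,4) = 495 possible draws.
By inclusion-exclusion on the complements, draws missing all white or all black: C(9,4) + C(7,4) − C(4,4) = 126 + 35 − 1 = 160.
So draws with at least one of each: 495 − 160 = 335, probability 335/495 = 67/99.

67/99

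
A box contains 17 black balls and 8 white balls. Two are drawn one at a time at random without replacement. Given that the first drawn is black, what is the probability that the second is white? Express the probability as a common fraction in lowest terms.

1/3

After removing one black, 24 remain: 16 black and 8 white.
So the probability the next is white is 8/24 = 1/3.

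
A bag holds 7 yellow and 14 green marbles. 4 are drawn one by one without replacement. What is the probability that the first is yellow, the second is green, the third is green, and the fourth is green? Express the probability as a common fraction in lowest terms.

91/855

Multiply the conditional probabilities at each draw: 7/21 · 14/20 · 13/19 · 12/18 = 15288/143640 = 91/855.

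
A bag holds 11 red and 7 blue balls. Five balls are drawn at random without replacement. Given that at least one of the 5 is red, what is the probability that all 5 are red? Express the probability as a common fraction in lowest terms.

2/37

Work in counts. Selections with at least one red: C(18,5) − C(7,5) = 8568 − 21 = 8547.
Of those, selections where all 5 are red: C(11,5) = 462.
Conditional probability = 462/8547 = 2/37.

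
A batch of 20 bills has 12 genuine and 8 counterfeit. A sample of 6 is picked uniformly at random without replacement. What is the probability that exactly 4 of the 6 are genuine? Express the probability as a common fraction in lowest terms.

There are C(20,6) = 38760 ways to choose 6 from 20.
Selections with exactly 4 genuine: choose 4 of the 12 genuine and 2 of the 8 counterfeit, C(12,4)·C(8,2) = 495·28 = 13860.
Probability = 13860/38760 = 231/646.

231/646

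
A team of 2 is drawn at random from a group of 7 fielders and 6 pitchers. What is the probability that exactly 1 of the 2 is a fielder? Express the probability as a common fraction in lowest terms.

7/13

There are C(13,2) = 78 ways to choose 2 from 13.
Selections with exactly 1 fielder: choose 1 of the 7 fielders and 1 of the 6 pitchers, C(7,1)·C(6,1) = 7·6 = 42.
Probability = 42/78 = 7/13.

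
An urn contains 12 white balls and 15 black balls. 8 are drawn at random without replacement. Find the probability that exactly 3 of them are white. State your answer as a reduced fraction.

308/1035

Total number of selections: C(27,8) = 2220075.
Selections with exactly 3 white: choose 3 of the 12 white and 5 of the 15 black, C(12,3)·C(15,5) = 220·3003 = 660660.
Probability = 660660/2220075 = 308/1035.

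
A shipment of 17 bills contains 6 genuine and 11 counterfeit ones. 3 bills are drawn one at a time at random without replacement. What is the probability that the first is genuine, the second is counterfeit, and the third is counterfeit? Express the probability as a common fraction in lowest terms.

11/68

Multiply the conditional probabilities at each draw: 6/17 · 11/16 · 10/15 = 660/4080 = 11/68.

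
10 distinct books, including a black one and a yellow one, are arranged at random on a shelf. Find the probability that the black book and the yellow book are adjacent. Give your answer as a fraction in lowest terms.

There are 10! = 3628800 arrangements.
Treat the black book and the yellow book as a block: 9! arrangements of the blocks × 2 orders within the block = 2·362880 = 725760.
Probability = 725760/3628800 = 1/5.

1/5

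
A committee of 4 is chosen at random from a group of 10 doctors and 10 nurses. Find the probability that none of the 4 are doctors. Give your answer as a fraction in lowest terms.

14/323

There are C(20,4) = 4845 possible selections.
Selections with no doctors (all nurses): C(10,4) = 210.
Probability = 210/4845 = 14/323.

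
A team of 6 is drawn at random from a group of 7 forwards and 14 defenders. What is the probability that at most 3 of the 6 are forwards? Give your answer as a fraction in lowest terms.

1209/1292

There are C(21,6) = 54264 ways to choose the 6.
Count the complement (more than 3 forwards): C(7,4)·C(14,2) + C(7,5)·C(14,1) + C(7,6)·C(14,0) = 3185 + 294 + 7 = 3486.
Probability = 1 − 3486/54264 = 50778/54264 = 1209/1292.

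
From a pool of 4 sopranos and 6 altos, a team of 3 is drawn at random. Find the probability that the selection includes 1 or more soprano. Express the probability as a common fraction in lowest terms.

Total selections: C(10,3) = 120.
Favorable selections (1 or more soprano): C(4,1)·C(6,2) + C(4,2)·C(6,1) + C(4,3)·C(6,0) = 60 + 36 + 4 = 100.
Probability = 100/120 = 5/6.

5/6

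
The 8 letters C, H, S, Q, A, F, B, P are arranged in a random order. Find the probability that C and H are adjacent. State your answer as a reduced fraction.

There are 8! = 40320 arrangements.
Treat C and H as a block: 7! arrangements of the blocks × 2 orders within the block = 2·5040 = 10080.
Probability = 10080/40320 = 1/4.

1/4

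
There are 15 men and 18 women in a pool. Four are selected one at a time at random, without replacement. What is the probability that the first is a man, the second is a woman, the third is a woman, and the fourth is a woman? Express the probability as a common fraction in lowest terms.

51/682

Multiply the conditional probabilities at each draw: 15/33 · 18/32 · 17/31 · 16/30 = 73440/982080 = 51/682.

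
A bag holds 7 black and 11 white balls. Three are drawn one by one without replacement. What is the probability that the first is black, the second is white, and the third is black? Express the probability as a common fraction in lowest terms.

77/816

Multiply the conditional probabilities at each draw: 7/18 · 11/17 · 6/16 = 462/4896 = 77/816.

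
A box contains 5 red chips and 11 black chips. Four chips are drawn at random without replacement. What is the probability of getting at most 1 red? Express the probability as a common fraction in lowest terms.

Total selections: C(16,4) = 1820.
Favorable selections (at most 1 red): C(5,0)·C(11,4) + C(5,1)·C(11,3) = 330 + 825 = 1155.
Probability = 1155/1820 = 33/52.

33/52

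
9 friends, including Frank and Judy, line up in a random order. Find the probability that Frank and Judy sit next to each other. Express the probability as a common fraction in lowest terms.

2/9

There are 9! = 362880 arrangements.
Treat Frank and Judy as a block: 8! arrangements of the blocks × 2 orders within the block = 2·40320 = 80640.
Probability = 80640/362880 = 2/9.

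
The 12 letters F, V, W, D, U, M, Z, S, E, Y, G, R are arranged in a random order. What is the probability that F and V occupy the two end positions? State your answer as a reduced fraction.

There are 12! = 479001600 arrangements.
Place F and V at the ends in 2 ways, arrange the remaining 10 in 10! = 3628800 ways: 2·3628800 = 7257600.
Probability = 7257600/479001600 = 1/66.

1/66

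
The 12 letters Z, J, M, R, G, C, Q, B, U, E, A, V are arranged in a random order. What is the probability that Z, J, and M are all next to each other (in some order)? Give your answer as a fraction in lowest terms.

There are 12! = 479001600 arrangements.
Treat the three as one block: 10! placements × 3! orders within the block = 3628800·6 = 21772800.
Probability = 21772800/479001600 = 1/22.

1/22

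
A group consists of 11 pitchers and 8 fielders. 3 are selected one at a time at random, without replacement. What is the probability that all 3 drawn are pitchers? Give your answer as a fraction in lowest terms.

Multiply the conditional probabilities at each draw: 11/19 · 10/18 · 9/17 = 990/5814 = 55/323.

55/323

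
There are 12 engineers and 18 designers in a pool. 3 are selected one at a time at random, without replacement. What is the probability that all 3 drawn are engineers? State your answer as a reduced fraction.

11/203

Multiply the conditional probabilities at each draw: 12/30 · 11/29 · 10/28 = 1320/24360 = 11/203.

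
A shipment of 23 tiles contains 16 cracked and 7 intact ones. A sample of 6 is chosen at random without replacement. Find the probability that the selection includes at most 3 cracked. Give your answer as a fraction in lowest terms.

Total selections: C(23,6) = 100947.
Favorable selections (at most 3 cracked): C(16,0)·C(7,6) + C(16,1)·C(7,5) + C(16,2)·C(7,4) + C(16,3)·C(7,3) = 7 + 336 + 4200 + 19600 = 24143.
Probability = 24143/100947 = 3449/14421.

3449/14421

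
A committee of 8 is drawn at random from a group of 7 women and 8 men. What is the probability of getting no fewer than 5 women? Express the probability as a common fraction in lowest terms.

Total selections: C(15,8) = 6435.
Favorable selections (no fewer than 5 women): C(7,5)·C(8,3) + C(7,6)·C(8,2) + C(7,7)·C(8,1) = 1176 + 196 + 8 = 1380.
Probability = 1380/6435 = 92/429.

92/429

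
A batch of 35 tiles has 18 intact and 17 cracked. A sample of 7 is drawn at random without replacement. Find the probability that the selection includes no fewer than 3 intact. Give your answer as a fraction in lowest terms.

16281/19778

There are C(35,7) = 6724520 ways to choose the 7.
Count the complement (fewer than 3 intact): C(18,0)·C(17,7) + C(18,1)·C(17,6) + C(18,2)·C(17,5) = 19448 + 222768 + 946764 = 1188980.
Probability = 1 − 1188980/6724520 = 5535540/6724520 = 16281/19778.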